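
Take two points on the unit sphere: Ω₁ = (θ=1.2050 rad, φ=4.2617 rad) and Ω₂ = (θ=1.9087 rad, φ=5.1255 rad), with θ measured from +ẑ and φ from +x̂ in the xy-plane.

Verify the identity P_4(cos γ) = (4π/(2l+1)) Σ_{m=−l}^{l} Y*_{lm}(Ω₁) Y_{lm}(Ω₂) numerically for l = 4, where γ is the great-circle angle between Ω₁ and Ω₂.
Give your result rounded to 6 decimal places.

-0.211535

Addition theorem: P_4(cos γ) = (4π/9) Σ_m Y*_{lm}(Ω₁) Y_{lm}(Ω₂), m = −4…4:
  term(m=-4) = -0.112239+0.036400i   from Y*(Ω₁)=-0.077365-0.327525i, Y(Ω₂)=-0.028595-0.349442i
  term(m=-3) = +0.108298+0.066427i   from Y*(Ω₁)=+0.355913+0.079114i, Y(Ω₂)=+0.329487+0.113396i
  term(m=-2) = -0.000327-0.002066i   from Y*(Ω₁)=+0.018897-0.023881i, Y(Ω₂)=+0.046552-0.050517i
  term(m=-1) = -0.071296+0.083454i   from Y*(Ω₁)=+0.144852+0.299339i, Y(Ω₂)=+0.132508+0.302299i
  term(m=+0) = -0.000373-0.000000i   from Y*(Ω₁)=-0.028074-0.000000i, Y(Ω₂)=+0.013303+0.000000i
  term(m=+1) = -0.071296-0.083454i   from Y*(Ω₁)=-0.144852+0.299339i, Y(Ω₂)=-0.132508+0.302299i
  term(m=+2) = -0.000327+0.002066i   from Y*(Ω₁)=+0.018897+0.023881i, Y(Ω₂)=+0.046552+0.050517i
  term(m=+3) = +0.108298-0.066427i   from Y*(Ω₁)=-0.355913+0.079114i, Y(Ω₂)=-0.329487+0.113396i
  term(m=+4) = -0.112239-0.036400i   from Y*(Ω₁)=-0.077365+0.327525i, Y(Ω₂)=-0.028595+0.349442i
Σ over m = -0.151501+0.000000i; ×(4π/9) → -0.211535+0.000000i. Real part: -0.211535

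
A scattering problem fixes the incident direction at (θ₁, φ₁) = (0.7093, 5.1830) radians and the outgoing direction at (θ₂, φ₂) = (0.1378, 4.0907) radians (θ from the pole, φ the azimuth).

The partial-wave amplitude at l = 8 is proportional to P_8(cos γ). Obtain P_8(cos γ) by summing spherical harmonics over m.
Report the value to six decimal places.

0.018923

Term-by-term m-sum for l=8 (normalisation 4π/17 = 0.739198):
  m=-8: Y*=-0.01355 - 0.00974j  Y=0.00000 - 0.00000j  product -0.00000 + 0.00000j
  m=-7: Y*=0.01183 - 0.07687j  Y=-0.00000 + 0.00000j  product 0.00000 + 0.00000j
  m=-6: Y*=0.20843 - 0.06859j  Y=0.00003 + 0.00002j  product 0.00001 + 0.00000j
  m=-5: Y*=0.28915 + 0.28734j  Y=-0.00002 - 0.00046j  product 0.00013 - 0.00014j
  m=-4: Y*=-0.14148 + 0.43918j  Y=-0.00364 + 0.00279j  product -0.00071 - 0.00199j
  m=-3: Y*=-0.17350 + 0.02781j  Y=0.03226 + 0.00978j  product -0.00587 - 0.00080j
  m=-2: Y*=0.17001 + 0.23338j  Y=-0.05633 - 0.16585j  product 0.02913 - 0.04134j
  m=-1: Y*=-0.15029 + 0.29542j  Y=-0.33263 + 0.46426j  product -0.08716 - 0.16804j
  m=+0: Y*=0.19368 + 0.00000j  Y=0.79798 + 0.00000j  product 0.15455 + 0.00000j
  m=+1: Y*=0.15029 + 0.29542j  Y=0.33263 + 0.46426j  product -0.08716 + 0.16804j
  m=+2: Y*=0.17001 - 0.23338j  Y=-0.05633 + 0.16585j  product 0.02913 + 0.04134j
  m=+3: Y*=0.17350 + 0.02781j  Y=-0.03226 + 0.00978j  product -0.00587 + 0.00080j
  m=+4: Y*=-0.14148 - 0.43918j  Y=-0.00364 - 0.00279j  product -0.00071 + 0.00199j
  m=+5: Y*=-0.28915 + 0.28734j  Y=0.00002 - 0.00046j  product 0.00013 + 0.00014j
  m=+6: Y*=0.20843 + 0.06859j  Y=0.00003 - 0.00002j  product 0.00001 - 0.00000j
  m=+7: Y*=-0.01183 - 0.07687j  Y=0.00000 + 0.00000j  product 0.00000 - 0.00000j
  m=+8: Y*=-0.01355 + 0.00974j  Y=0.00000 + 0.00000j  product -0.00000 - 0.00000j
Total Σ_m = 0.02560 - 0.00000j. Multiply by 0.739198: 0.01892 - 0.00000j. P_8(cos γ) = 0.018923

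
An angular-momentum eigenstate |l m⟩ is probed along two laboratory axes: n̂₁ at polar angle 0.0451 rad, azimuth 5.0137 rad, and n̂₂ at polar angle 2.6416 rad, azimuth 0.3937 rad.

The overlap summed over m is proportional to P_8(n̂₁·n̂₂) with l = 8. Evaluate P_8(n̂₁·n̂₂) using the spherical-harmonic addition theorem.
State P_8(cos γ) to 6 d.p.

Addition theorem: P_8(cos γ) = (4π/17) Σ_m Y*_{lm}(Ω₁) Y_{lm}(Ω₂), m = −8…8:
  m=-8: Y*=-0.000000+0.000000i  Y=-0.001438+0.000012i  product +0.000000-0.000000i
  m=-7: Y*=-0.000000-0.000000i  Y=+0.009759+0.003962i  product -0.000000-0.000000i
  m=-6: Y*=+0.000000-0.000000i  Y=-0.034307-0.033898i  product -0.000000+0.000000i
  m=-5: Y*=+0.000002-0.000000i  Y=+0.059865+0.142506i  product +0.000000+0.000000i
  m=-4: Y*=+0.000020+0.000052i  Y=-0.001397-0.349024i  product +0.000018-0.000007i
  m=-3: Y*=-0.000999+0.000786i  Y=-0.196016+0.477272i  product -0.000179-0.000631i
  m=-2: Y*=-0.017092-0.011759i  Y=+0.257402-0.258435i  product -0.007438+0.001390i
  m=-1: Y*=+0.064857-0.208695i  Y=+0.167876-0.069733i  product -0.003665-0.039557i
  m=+0: Y*=+1.120907-0.000000i  Y=-0.438082+0.000000i  product -0.491050+0.000000i
  m=+1: Y*=-0.064857-0.208695i  Y=-0.167876-0.069733i  product -0.003665+0.039557i
  m=+2: Y*=-0.017092+0.011759i  Y=+0.257402+0.258435i  product -0.007438-0.001390i
  m=+3: Y*=+0.000999+0.000786i  Y=+0.196016+0.477272i  product -0.000179+0.000631i
  m=+4: Y*=+0.000020-0.000052i  Y=-0.001397+0.349024i  product +0.000018+0.000007i
  m=+5: Y*=-0.000002-0.000000i  Y=-0.059865+0.142506i  product +0.000000-0.000000i
  m=+6: Y*=+0.000000+0.000000i  Y=-0.034307+0.033898i  product -0.000000-0.000000i
  m=+7: Y*=+0.000000-0.000000i  Y=-0.009759+0.003962i  product -0.000000+0.000000i
  m=+8: Y*=-0.000000-0.000000i  Y=-0.001438-0.000012i  product +0.000000+0.000000i
Σ over m = -0.513579-0.000000i; ×(4π/17) → -0.379637-0.000000i. Real part: -0.379637

-0.379637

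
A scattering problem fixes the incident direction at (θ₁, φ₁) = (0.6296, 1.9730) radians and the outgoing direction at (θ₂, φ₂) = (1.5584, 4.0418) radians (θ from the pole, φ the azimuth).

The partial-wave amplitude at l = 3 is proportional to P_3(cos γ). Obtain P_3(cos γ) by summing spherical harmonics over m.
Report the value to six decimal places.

Summing Y*_{l m}(θ₁,φ₁)·Y_{l m}(θ₂,φ₂) over m ∈ [−3, 3]; prefactor 4π/(2·3+1) = 1.795196:
  m=-3: Y*=+0.079590-0.030339i  Y=+0.377224+0.178037i  product +0.035425+0.002725i
  m=-2: Y*=-0.198626-0.206324i  Y=-0.002883-0.012334i  product -0.001972+0.003045i
  m=-1: Y*=-0.168829+0.396877i  Y=+0.200670-0.252983i  product +0.066525+0.122352i
  m=+0: Y*=+0.080367-0.000000i  Y=-0.013874+0.000000i  product -0.001115+0.000000i
  m=+1: Y*=+0.168829+0.396877i  Y=-0.200670-0.252983i  product +0.066525-0.122352i
  m=+2: Y*=-0.198626+0.206324i  Y=-0.002883+0.012334i  product -0.001972-0.003045i
  m=+3: Y*=-0.079590-0.030339i  Y=-0.377224+0.178037i  product +0.035425-0.002725i
Accumulated sum +0.198839-0.000000i; after 4π/(2l+1) scaling, +0.356955-0.000000i ⇒ P_3 = 0.356955

0.356955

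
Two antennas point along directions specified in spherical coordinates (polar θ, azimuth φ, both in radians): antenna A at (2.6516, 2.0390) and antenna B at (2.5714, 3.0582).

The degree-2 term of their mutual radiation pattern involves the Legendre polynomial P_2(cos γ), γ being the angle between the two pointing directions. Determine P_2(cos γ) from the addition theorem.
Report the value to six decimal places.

Expand P_2 via completeness: Σ_{m} conj(Y_{2,m}) at Ω₁ times Y_{2,m} at Ω₂ —
  term(m=-2) = -0.00434 - 0.00860j   from Y*(Ω₁)=-0.05071 - 0.06891j, Y(Ω₂)=0.11099 + 0.01869j
  term(m=-1) = 0.05901 - 0.09591j   from Y*(Ω₁)=0.14477 - 0.28627j, Y(Ω₂)=0.34982 + 0.02924j
  term(m=+0) = 0.14957 + 0.00000j   from Y*(Ω₁)=0.42122 + 0.00000j, Y(Ω₂)=0.35509 + 0.00000j
  term(m=+1) = 0.05901 + 0.09591j   from Y*(Ω₁)=-0.14477 - 0.28627j, Y(Ω₂)=-0.34982 + 0.02924j
  term(m=+2) = -0.00434 + 0.00860j   from Y*(Ω₁)=-0.05071 + 0.06891j, Y(Ω₂)=0.11099 - 0.01869j
Accumulated sum 0.25892 - 0.00000j; after 4π/(2l+1) scaling, 0.65074 - 0.00000j ⇒ P_2 = 0.650738

0.650738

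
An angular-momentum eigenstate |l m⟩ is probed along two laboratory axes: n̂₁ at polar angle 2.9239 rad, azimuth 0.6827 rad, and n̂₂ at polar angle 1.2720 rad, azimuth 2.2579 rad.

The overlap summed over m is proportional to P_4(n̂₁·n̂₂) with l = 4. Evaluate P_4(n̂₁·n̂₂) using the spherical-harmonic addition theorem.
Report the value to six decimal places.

Summing Y*_{l m}(θ₁,φ₁)·Y_{l m}(θ₂,φ₂) over m ∈ [−4, 4]; prefactor 4π/(2·4+1) = 1.396263:
  m=-4: Y*=-0.00088 + 0.00038j  Y=-0.34099 - 0.14144j  product 0.00036 - 0.00001j
  m=-3: Y*=0.00566 - 0.01094j  Y=0.28369 - 0.15151j  product -0.00005 - 0.00396j
  m=-2: Y*=0.01806 + 0.08667j  Y=0.02348 - 0.11789j  product 0.01064 - 0.00009j
  m=-1: Y*=-0.28434 - 0.23121j  Y=0.20205 + 0.24626j  product -0.00051 - 0.11674j
  m=+0: Y*=0.65696 + 0.00000j  Y=0.07016 + 0.00000j  product 0.04609 + 0.00000j
  m=+1: Y*=0.28434 - 0.23121j  Y=-0.20205 + 0.24626j  product -0.00051 + 0.11674j
  m=+2: Y*=0.01806 - 0.08667j  Y=0.02348 + 0.11789j  product 0.01064 + 0.00009j
  m=+3: Y*=-0.00566 - 0.01094j  Y=-0.28369 - 0.15151j  product -0.00005 + 0.00396j
  m=+4: Y*=-0.00088 - 0.00038j  Y=-0.34099 + 0.14144j  product 0.00036 + 0.00001j
Σ over m = 0.06695 + 0.00000j; ×(4π/9) → 0.09348 + 0.00000j. Real part: 0.093481

0.093481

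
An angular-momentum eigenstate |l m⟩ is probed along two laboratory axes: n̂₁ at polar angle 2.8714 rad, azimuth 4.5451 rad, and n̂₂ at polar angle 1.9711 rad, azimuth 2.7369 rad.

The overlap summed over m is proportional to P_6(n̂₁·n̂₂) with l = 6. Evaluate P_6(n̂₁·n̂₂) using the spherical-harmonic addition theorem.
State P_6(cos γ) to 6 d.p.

0.164247

Term-by-term m-sum for l=6 (normalisation 4π/13 = 0.966644):
  term(m=-6) = -0.000008-0.000051i   from Y*(Ω₁)=-0.000094+0.000147i, Y(Ω₂)=-0.222847+0.192879i
  term(m=-5) = -0.000875+0.000353i   from Y*(Ω₁)=+0.001622+0.001464i, Y(Ω₂)=-0.188951+0.388509i
  term(m=-4) = +0.001672+0.002336i   from Y*(Ω₁)=+0.013091-0.010353i, Y(Ω₂)=-0.008252+0.171885i
  term(m=-3) = -0.014840+0.017189i   from Y*(Ω₁)=-0.041442-0.075523i, Y(Ω₂)=-0.092051-0.247010i
  term(m=-2) = +0.070672+0.036327i   from Y*(Ω₁)=-0.279397+0.097132i, Y(Ω₂)=-0.185342-0.194454i
  term(m=-1) = -0.024881+0.102827i   from Y*(Ω₁)=+0.098863+0.585450i, Y(Ω₂)=+0.163791+0.070158i
  term(m=+0) = +0.106436+0.000000i   from Y*(Ω₁)=+0.372897-0.000000i, Y(Ω₂)=+0.285428+0.000000i
  term(m=+1) = -0.024881-0.102827i   from Y*(Ω₁)=-0.098863+0.585450i, Y(Ω₂)=-0.163791+0.070158i
  term(m=+2) = +0.070672-0.036327i   from Y*(Ω₁)=-0.279397-0.097132i, Y(Ω₂)=-0.185342+0.194454i
  term(m=+3) = -0.014840-0.017189i   from Y*(Ω₁)=+0.041442-0.075523i, Y(Ω₂)=+0.092051-0.247010i
  term(m=+4) = +0.001672-0.002336i   from Y*(Ω₁)=+0.013091+0.010353i, Y(Ω₂)=-0.008252-0.171885i
  term(m=+5) = -0.000875-0.000353i   from Y*(Ω₁)=-0.001622+0.001464i, Y(Ω₂)=+0.188951+0.388509i
  term(m=+6) = -0.000008+0.000051i   from Y*(Ω₁)=-0.000094-0.000147i, Y(Ω₂)=-0.222847-0.192879i
Total Σ_m = +0.169915+0.000000i. Multiply by 0.966644: +0.164247+0.000000i. P_6(cos γ) = 0.164247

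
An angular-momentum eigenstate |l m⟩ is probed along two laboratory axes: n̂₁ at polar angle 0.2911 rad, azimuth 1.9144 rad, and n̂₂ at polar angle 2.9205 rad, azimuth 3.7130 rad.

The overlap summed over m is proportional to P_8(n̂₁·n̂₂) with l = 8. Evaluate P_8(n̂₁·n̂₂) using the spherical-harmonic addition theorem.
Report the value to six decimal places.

-0.158057

Summing Y*_{l m}(θ₁,φ₁)·Y_{l m}(θ₂,φ₂) over m ∈ [−8, 8]; prefactor 4π/(2·8+1) = 0.739198:
  term(m=-8) = -0.00000 - 0.00000j   from Y*(Ω₁)=-0.00002 + 0.00001j, Y(Ω₂)=-0.00000 + 0.00000j
  term(m=-7) = -0.00000 + 0.00000j   from Y*(Ω₁)=0.00021 + 0.00023j, Y(Ω₂)=-0.00003 + 0.00004j
  term(m=-6) = -0.00000 + 0.00000j   from Y*(Ω₁)=0.00127 - 0.00237j, Y(Ω₂)=-0.00053 + 0.00016j
  term(m=-5) = 0.00007 + 0.00003j   from Y*(Ω₁)=-0.01615 - 0.00240j, Y(Ω₂)=-0.00436 - 0.00127j
  term(m=-4) = 0.00123 - 0.00159j   from Y*(Ω₁)=0.01428 + 0.07176j, Y(Ω₂)=-0.01803 - 0.02077j
  term(m=-3) = -0.01828 - 0.02245j   from Y*(Ω₁)=0.20328 - 0.12185j, Y(Ω₂)=-0.01746 - 0.12088j
  term(m=-2) = -0.17329 + 0.08491j   from Y*(Ω₁)=-0.39769 - 0.32636j, Y(Ω₂)=0.15568 - 0.34126j
  term(m=-1) = 0.09063 + 0.39093j   from Y*(Ω₁)=-0.19903 + 0.55626j, Y(Ω₂)=0.57135 - 0.36735j
  term(m=+0) = -0.01455 + 0.00000j   from Y*(Ω₁)=-0.04249 + 0.00000j, Y(Ω₂)=0.34245 + 0.00000j
  term(m=+1) = 0.09063 - 0.39093j   from Y*(Ω₁)=0.19903 + 0.55626j, Y(Ω₂)=-0.57135 - 0.36735j
  term(m=+2) = -0.17329 - 0.08491j   from Y*(Ω₁)=-0.39769 + 0.32636j, Y(Ω₂)=0.15568 + 0.34126j
  term(m=+3) = -0.01828 + 0.02245j   from Y*(Ω₁)=-0.20328 - 0.12185j, Y(Ω₂)=0.01746 - 0.12088j
  term(m=+4) = 0.00123 + 0.00159j   from Y*(Ω₁)=0.01428 - 0.07176j, Y(Ω₂)=-0.01803 + 0.02077j
  term(m=+5) = 0.00007 - 0.00003j   from Y*(Ω₁)=0.01615 - 0.00240j, Y(Ω₂)=0.00436 - 0.00127j
  term(m=+6) = -0.00000 - 0.00000j   from Y*(Ω₁)=0.00127 + 0.00237j, Y(Ω₂)=-0.00053 - 0.00016j
  term(m=+7) = -0.00000 - 0.00000j   from Y*(Ω₁)=-0.00021 + 0.00023j, Y(Ω₂)=0.00003 + 0.00004j
  term(m=+8) = -0.00000 + 0.00000j   from Y*(Ω₁)=-0.00002 - 0.00001j, Y(Ω₂)=-0.00000 - 0.00000j
Total Σ_m = -0.21382 - 0.00000j. Multiply by 0.739198: -0.15806 - 0.00000j. P_8(cos γ) = -0.158057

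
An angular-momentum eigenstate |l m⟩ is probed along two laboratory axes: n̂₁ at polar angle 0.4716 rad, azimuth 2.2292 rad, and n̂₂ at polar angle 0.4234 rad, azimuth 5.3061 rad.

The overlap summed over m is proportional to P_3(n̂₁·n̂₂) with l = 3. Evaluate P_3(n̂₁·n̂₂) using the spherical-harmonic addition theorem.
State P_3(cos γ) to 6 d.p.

Summing Y*_{l m}(θ₁,φ₁)·Y_{l m}(θ₂,φ₂) over m ∈ [−3, 3]; prefactor 4π/(2·3+1) = 1.795196:
  m=-3: Y*=+0.035967+0.015394i  Y=-0.028300+0.006042i  product -0.001111-0.000218i
  m=-2: Y*=-0.047216-0.181883i  Y=-0.058833+0.145868i  product +0.029309+0.003813i
  m=-1: Y*=-0.266632+0.344686i  Y=+0.234437+0.347344i  product -0.182233-0.011806i
  m=+0: Y*=+0.321804-0.000000i  Y=+0.393285+0.000000i  product +0.126561+0.000000i
  m=+1: Y*=+0.266632+0.344686i  Y=-0.234437+0.347344i  product -0.182233+0.011806i
  m=+2: Y*=-0.047216+0.181883i  Y=-0.058833-0.145868i  product +0.029309-0.003813i
  m=+3: Y*=-0.035967+0.015394i  Y=+0.028300+0.006042i  product -0.001111+0.000218i
Accumulated sum -0.181509+0.000000i; after 4π/(2l+1) scaling, -0.325845+0.000000i ⇒ P_3 = -0.325845

-0.325845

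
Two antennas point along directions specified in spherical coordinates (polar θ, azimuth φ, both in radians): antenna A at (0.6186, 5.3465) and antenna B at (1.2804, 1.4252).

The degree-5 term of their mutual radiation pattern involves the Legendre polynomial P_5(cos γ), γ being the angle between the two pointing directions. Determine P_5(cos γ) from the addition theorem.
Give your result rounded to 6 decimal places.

Term-by-term m-sum for l=5 (normalisation 4π/11 = 1.142397):
  term(m=-5) = 0.00829 + 0.00783j   from Y*(Ω₁)=-0.00088 + 0.03042j, Y(Ω₂)=0.24936 - 0.27977j
  term(m=-4) = -0.04788 + 0.00109j   from Y*(Ω₁)=-0.11121 + 0.07692j, Y(Ω₂)=0.29579 + 0.19480j
  term(m=-3) = -0.01860 + 0.01924j   from Y*(Ω₁)=-0.31725 - 0.10921j, Y(Ω₂)=0.03374 - 0.07227j
  term(m=-2) = -0.00176 - 0.15458j   from Y*(Ω₁)=-0.13713 - 0.43930j, Y(Ω₂)=0.32177 + 0.09644j
  term(m=-1) = 0.00026 + 0.00026j   from Y*(Ω₁)=0.10552 - 0.14348j, Y(Ω₂)=-0.00030 + 0.00202j
  term(m=+0) = -0.11455 + 0.00000j   from Y*(Ω₁)=-0.35323 + 0.00000j, Y(Ω₂)=0.32430 + 0.00000j
  term(m=+1) = 0.00026 - 0.00026j   from Y*(Ω₁)=-0.10552 - 0.14348j, Y(Ω₂)=0.00030 + 0.00202j
  term(m=+2) = -0.00176 + 0.15458j   from Y*(Ω₁)=-0.13713 + 0.43930j, Y(Ω₂)=0.32177 - 0.09644j
  term(m=+3) = -0.01860 - 0.01924j   from Y*(Ω₁)=0.31725 - 0.10921j, Y(Ω₂)=-0.03374 - 0.07227j
  term(m=+4) = -0.04788 - 0.00109j   from Y*(Ω₁)=-0.11121 - 0.07692j, Y(Ω₂)=0.29579 - 0.19480j
  term(m=+5) = 0.00829 - 0.00783j   from Y*(Ω₁)=0.00088 + 0.03042j, Y(Ω₂)=-0.24936 - 0.27977j
Σ over m = -0.23392 + 0.00000j; ×(4π/11) → -0.26723 + 0.00000j. Real part: -0.267229

-0.267229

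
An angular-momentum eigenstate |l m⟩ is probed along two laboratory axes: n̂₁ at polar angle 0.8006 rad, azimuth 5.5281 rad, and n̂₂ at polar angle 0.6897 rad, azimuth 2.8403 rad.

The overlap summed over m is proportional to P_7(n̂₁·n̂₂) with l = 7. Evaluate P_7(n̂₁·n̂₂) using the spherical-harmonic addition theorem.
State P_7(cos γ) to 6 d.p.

Term-by-term m-sum for l=7 (normalisation 4π/15 = 0.837758):
  m=-7: +0.026618+0.041237i × +0.010826-0.018133i = +0.001036-0.000036i  (running Σ = +0.001036-0.000036i)
  m=-6: -0.032222+0.175208i × -0.022489+0.093123i = -0.015591-0.006941i  (running Σ = -0.014555-0.006977i)
  m=-5: -0.298676+0.219528i × -0.016576-0.257303i = +0.061436+0.073212i  (running Σ = +0.046881+0.066234i)
  m=-4: -0.444605-0.054175i × +0.157163+0.410519i = -0.047636-0.191033i  (running Σ = -0.000755-0.124799i)
  m=-3: -0.120771-0.145007i × -0.253310-0.321766i = -0.016066+0.075592i  (running Σ = -0.016821-0.049207i)
  m=-2: -0.016046+0.264342i × +0.007348+0.005055i = -0.001454+0.001861i  (running Σ = -0.018275-0.047346i)
  m=-1: -0.234067+0.220290i × +0.370681+0.115190i = -0.112139+0.054695i  (running Σ = -0.130414+0.007349i)
  m=0: +0.176725-0.000000i × -0.134531+0.000000i = -0.023775+0.000000i  (running Σ = -0.154189+0.007349i)
  m=1: +0.234067+0.220290i × -0.370681+0.115190i = -0.112139-0.054695i  (running Σ = -0.266328-0.047346i)
  m=2: -0.016046-0.264342i × +0.007348-0.005055i = -0.001454-0.001861i  (running Σ = -0.267782-0.049207i)
  m=3: +0.120771-0.145007i × +0.253310-0.321766i = -0.016066-0.075592i  (running Σ = -0.283848-0.124799i)
  m=4: -0.444605+0.054175i × +0.157163-0.410519i = -0.047636+0.191033i  (running Σ = -0.331484+0.066234i)
  m=5: +0.298676+0.219528i × +0.016576-0.257303i = +0.061436-0.073212i  (running Σ = -0.270048-0.006977i)
  m=6: -0.032222-0.175208i × -0.022489-0.093123i = -0.015591+0.006941i  (running Σ = -0.285639-0.000036i)
  m=7: -0.026618+0.041237i × -0.010826-0.018133i = +0.001036+0.000036i  (running Σ = -0.284603-0.000000i)
Total Σ_m = -0.284603-0.000000i. Multiply by 0.837758: -0.238428-0.000000i. P_7(cos γ) = -0.238428

-0.238428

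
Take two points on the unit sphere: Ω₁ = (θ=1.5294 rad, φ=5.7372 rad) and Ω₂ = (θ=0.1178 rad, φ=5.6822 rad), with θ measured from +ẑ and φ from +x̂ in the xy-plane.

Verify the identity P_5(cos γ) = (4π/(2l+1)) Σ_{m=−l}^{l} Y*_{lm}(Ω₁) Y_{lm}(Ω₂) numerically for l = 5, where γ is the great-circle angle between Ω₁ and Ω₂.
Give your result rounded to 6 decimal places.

Expand P_5 via completeness: Σ_{m} conj(Y_{5,m}) at Ω₁ times Y_{5,m} at Ω₂ —
  m=-5: Y*=-0.423538-0.184922i  Y=-0.000010+0.000001i  product +0.000005+0.000001i
  m=-4: Y*=-0.034833-0.049506i  Y=-0.000206+0.000187i  product +0.000016+0.000004i
  m=-3: Y*=+0.022799+0.338971i  Y=-0.001018+0.004304i  product -0.001482-0.000247i
  m=-2: Y*=-0.032094+0.061823i  Y=+0.016415+0.042469i  product -0.003152-0.000348i
  m=-1: Y*=+0.266943-0.162193i  Y=+0.236487+0.162132i  product +0.089425+0.004923i
  m=+0: Y*=+0.072020-0.000000i  Y=+0.840679+0.000000i  product +0.060545+0.000000i
  m=+1: Y*=-0.266943-0.162193i  Y=-0.236487+0.162132i  product +0.089425-0.004923i
  m=+2: Y*=-0.032094-0.061823i  Y=+0.016415-0.042469i  product -0.003152+0.000348i
  m=+3: Y*=-0.022799+0.338971i  Y=+0.001018+0.004304i  product -0.001482+0.000247i
  m=+4: Y*=-0.034833+0.049506i  Y=-0.000206-0.000187i  product +0.000016-0.000004i
  m=+5: Y*=+0.423538-0.184922i  Y=+0.000010+0.000001i  product +0.000005-0.000001i
Total Σ_m = +0.230169+0.000000i. Multiply by 1.142397: +0.262944+0.000000i. P_5(cos γ) = 0.262944

0.262944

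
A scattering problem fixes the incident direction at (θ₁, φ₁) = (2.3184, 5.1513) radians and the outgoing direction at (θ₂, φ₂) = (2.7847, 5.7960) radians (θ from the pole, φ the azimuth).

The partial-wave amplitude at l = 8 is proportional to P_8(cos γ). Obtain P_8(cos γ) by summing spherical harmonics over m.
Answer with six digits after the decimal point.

-0.231784

Addition theorem: P_8(cos γ) = (4π/17) Σ_m Y*_{lm}(Ω₁) Y_{lm}(Ω₂), m = −8…8:
  m=-8: -0.04019 - 0.01557j × -0.00008 - 0.00008j = 0.00000 + 0.00000j  (running Σ = 0.00000 + 0.00000j)
  m=-7: 0.01106 + 0.15947j × 0.00118 + 0.00033j = -0.00004 + 0.00019j  (running Σ = -0.00004 + 0.00020j)
  m=-6: 0.30345 - 0.16899j × -0.00813 + 0.00181j = -0.00216 + 0.00192j  (running Σ = -0.00220 + 0.00212j)
  m=-5: -0.37433 - 0.26937j × 0.03070 - 0.02615j = -0.01853 + 0.00152j  (running Σ = -0.02073 + 0.00364j)
  m=-4: -0.05161 + 0.27599j × -0.05258 + 0.13244j = -0.03384 - 0.02135j  (running Σ = -0.05457 - 0.01771j)
  m=-3: -0.15533 + 0.04033j × -0.03894 - 0.35503j = 0.02037 + 0.05358j  (running Σ = -0.03420 + 0.03587j)
  m=-2: 0.24122 + 0.29050j × 0.32106 + 0.47291j = -0.05994 + 0.20734j  (running Σ = -0.09414 + 0.24321j)
  m=-1: 0.00491 - 0.01045j × -0.34118 - 0.18075j = -0.00356 + 0.00268j  (running Σ = -0.09770 + 0.24589j)
  m=0: 0.36979 + 0.00000j × -0.31952 + 0.00000j = -0.11816 + 0.00000j  (running Σ = -0.21586 + 0.24589j)
  m=1: -0.00491 - 0.01045j × 0.34118 - 0.18075j = -0.00356 - 0.00268j  (running Σ = -0.21942 + 0.24321j)
  m=2: 0.24122 - 0.29050j × 0.32106 - 0.47291j = -0.05994 - 0.20734j  (running Σ = -0.27936 + 0.03587j)
  m=3: 0.15533 + 0.04033j × 0.03894 - 0.35503j = 0.02037 - 0.05358j  (running Σ = -0.25899 - 0.01771j)
  m=4: -0.05161 - 0.27599j × -0.05258 - 0.13244j = -0.03384 + 0.02135j  (running Σ = -0.29283 + 0.00364j)
  m=5: 0.37433 - 0.26937j × -0.03070 - 0.02615j = -0.01853 - 0.00152j  (running Σ = -0.31136 + 0.00212j)
  m=6: 0.30345 + 0.16899j × -0.00813 - 0.00181j = -0.00216 - 0.00192j  (running Σ = -0.31352 + 0.00020j)
  m=7: -0.01106 + 0.15947j × -0.00118 + 0.00033j = -0.00004 - 0.00019j  (running Σ = -0.31356 + 0.00000j)
  m=8: -0.04019 + 0.01557j × -0.00008 + 0.00008j = 0.00000 - 0.00000j  (running Σ = -0.31356 + 0.00000j)
Σ over m = -0.31356 + 0.00000j; ×(4π/17) → -0.23178 + 0.00000j. Real part: -0.231784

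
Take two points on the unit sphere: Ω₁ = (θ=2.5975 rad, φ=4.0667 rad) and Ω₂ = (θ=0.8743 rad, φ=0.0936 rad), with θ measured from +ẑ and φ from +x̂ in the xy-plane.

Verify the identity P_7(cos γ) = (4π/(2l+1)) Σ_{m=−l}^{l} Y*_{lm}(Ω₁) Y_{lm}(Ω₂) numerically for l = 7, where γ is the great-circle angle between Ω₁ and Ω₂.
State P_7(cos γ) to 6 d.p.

Summing Y*_{l m}(θ₁,φ₁)·Y_{l m}(θ₂,φ₂) over m ∈ [−7, 7]; prefactor 4π/(2·7+1) = 0.837758:
  term(m=-7) = -0.000348+0.000174i   from Y*(Ω₁)=-0.004888-0.000953i, Y(Ω₂)=+0.061970-0.047620i
  term(m=-6) = -0.002057+0.007245i   from Y*(Ω₁)=-0.022897+0.020596i, Y(Ω₂)=+0.206995-0.130237i
  term(m=-5) = +0.025942+0.041856i   from Y*(Ω₁)=+0.010075+0.115706i, Y(Ω₂)=+0.378395-0.191261i
  term(m=-4) = +0.110650+0.020643i   from Y*(Ω₁)=+0.249087+0.155762i, Y(Ω₂)=+0.356602-0.140121i
  term(m=-3) = +0.001128-0.000852i   from Y*(Ω₁)=+0.448698-0.172111i, Y(Ω₂)=+0.002827-0.000815i
  term(m=-2) = -0.013110+0.141764i   from Y*(Ω₁)=+0.109884-0.382970i, Y(Ω₂)=-0.351089+0.066503i
  term(m=-1) = -0.011593-0.012715i   from Y*(Ω₁)=+0.062563+0.083038i, Y(Ω₂)=-0.164776+0.015468i
  term(m=+0) = +0.137229+0.000000i   from Y*(Ω₁)=+0.437171-0.000000i, Y(Ω₂)=+0.313901+0.000000i
  term(m=+1) = -0.011593+0.012715i   from Y*(Ω₁)=-0.062563+0.083038i, Y(Ω₂)=+0.164776+0.015468i
  term(m=+2) = -0.013110-0.141764i   from Y*(Ω₁)=+0.109884+0.382970i, Y(Ω₂)=-0.351089-0.066503i
  term(m=+3) = +0.001128+0.000852i   from Y*(Ω₁)=-0.448698-0.172111i, Y(Ω₂)=-0.002827-0.000815i
  term(m=+4) = +0.110650-0.020643i   from Y*(Ω₁)=+0.249087-0.155762i, Y(Ω₂)=+0.356602+0.140121i
  term(m=+5) = +0.025942-0.041856i   from Y*(Ω₁)=-0.010075+0.115706i, Y(Ω₂)=-0.378395-0.191261i
  term(m=+6) = -0.002057-0.007245i   from Y*(Ω₁)=-0.022897-0.020596i, Y(Ω₂)=+0.206995+0.130237i
  term(m=+7) = -0.000348-0.000174i   from Y*(Ω₁)=+0.004888-0.000953i, Y(Ω₂)=-0.061970-0.047620i
Accumulated sum +0.358451-0.000000i; after 4π/(2l+1) scaling, +0.300296-0.000000i ⇒ P_7 = 0.300296

0.300296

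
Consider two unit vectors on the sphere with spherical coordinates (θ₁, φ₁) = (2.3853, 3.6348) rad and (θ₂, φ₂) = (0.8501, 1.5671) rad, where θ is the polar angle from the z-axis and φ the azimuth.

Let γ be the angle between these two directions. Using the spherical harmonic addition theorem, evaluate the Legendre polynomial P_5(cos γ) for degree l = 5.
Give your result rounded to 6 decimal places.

Expand P_5 via completeness: Σ_{m} conj(Y_{5,m}) at Ω₁ times Y_{5,m} at Ω₂ —
  [-5]  conj(Y_{5,-5})(Ω₁) = +0.055117-0.044167i ; Y_{5,-5}(Ω₂) = +0.002054-0.111114i ; Δ = -0.004794-0.006215i
  [-4]  conj(Y_{5,-4})(Ω₁) = +0.092637-0.217870i ; Y_{5,-4}(Ω₂) = +0.308630+0.004564i ; Δ = +0.029585-0.066819i
  [-3]  conj(Y_{5,-3})(Ω₁) = -0.038290-0.418795i ; Y_{5,-3}(Ω₂) = -0.004750+0.428331i ; Δ = +0.179565-0.014411i
  [-2]  conj(Y_{5,-2})(Ω₁) = -0.188079-0.284344i ; Y_{5,-2}(Ω₂) = -0.193465-0.001430i ; Δ = +0.035980+0.055280i
  [-1]  conj(Y_{5,-1})(Ω₁) = +0.102334+0.055006i ; Y_{5,-1}(Ω₂) = -0.000991+0.268128i ; Δ = -0.014850+0.027384i
  [+0]  conj(Y_{5,0})(Ω₁) = +0.374326-0.000000i ; Y_{5,0}(Ω₂) = -0.272902+0.000000i ; Δ = -0.102154+0.000000i
  [+1]  conj(Y_{5,1})(Ω₁) = -0.102334+0.055006i ; Y_{5,1}(Ω₂) = +0.000991+0.268128i ; Δ = -0.014850-0.027384i
  [+2]  conj(Y_{5,2})(Ω₁) = -0.188079+0.284344i ; Y_{5,2}(Ω₂) = -0.193465+0.001430i ; Δ = +0.035980-0.055280i
  [+3]  conj(Y_{5,3})(Ω₁) = +0.038290-0.418795i ; Y_{5,3}(Ω₂) = +0.004750+0.428331i ; Δ = +0.179565+0.014411i
  [+4]  conj(Y_{5,4})(Ω₁) = +0.092637+0.217870i ; Y_{5,4}(Ω₂) = +0.308630-0.004564i ; Δ = +0.029585+0.066819i
  [+5]  conj(Y_{5,5})(Ω₁) = -0.055117-0.044167i ; Y_{5,5}(Ω₂) = -0.002054-0.111114i ; Δ = -0.004794+0.006215i
Total Σ_m = +0.348816+0.000000i. Multiply by 1.142397: +0.398486+0.000000i. P_5(cos γ) = 0.398486

0.398486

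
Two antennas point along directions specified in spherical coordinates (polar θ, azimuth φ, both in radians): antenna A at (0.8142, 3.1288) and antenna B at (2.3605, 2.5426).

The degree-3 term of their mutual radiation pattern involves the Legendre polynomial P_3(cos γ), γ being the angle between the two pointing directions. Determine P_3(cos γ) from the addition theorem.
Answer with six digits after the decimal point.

0.090904

Summing Y*_{l m}(θ₁,φ₁)·Y_{l m}(θ₂,φ₂) over m ∈ [−3, 3]; prefactor 4π/(2·3+1) = 1.795196:
  m=-3: Y*=-0.16031 + 0.00616j  Y=0.03265 - 0.14190j  product -0.00436 + 0.02295j
  m=-2: Y*=0.37084 - 0.00949j  Y=-0.13103 - 0.33504j  product -0.05177 - 0.12300j
  m=-1: Y*=-0.31866 + 0.00408j  Y=-0.28593 - 0.19519j  product 0.09191 + 0.06104j
  m=+0: Y*=-0.16495 + 0.00000j  Y=0.12680 + 0.00000j  product -0.02092 + 0.00000j
  m=+1: Y*=0.31866 + 0.00408j  Y=0.28593 - 0.19519j  product 0.09191 - 0.06104j
  m=+2: Y*=0.37084 + 0.00949j  Y=-0.13103 + 0.33504j  product -0.05177 + 0.12300j
  m=+3: Y*=0.16031 + 0.00616j  Y=-0.03265 - 0.14190j  product -0.00436 - 0.02295j
Accumulated sum 0.05064 - 0.00000j; after 4π/(2l+1) scaling, 0.09090 - 0.00000j ⇒ P_3 = 0.090904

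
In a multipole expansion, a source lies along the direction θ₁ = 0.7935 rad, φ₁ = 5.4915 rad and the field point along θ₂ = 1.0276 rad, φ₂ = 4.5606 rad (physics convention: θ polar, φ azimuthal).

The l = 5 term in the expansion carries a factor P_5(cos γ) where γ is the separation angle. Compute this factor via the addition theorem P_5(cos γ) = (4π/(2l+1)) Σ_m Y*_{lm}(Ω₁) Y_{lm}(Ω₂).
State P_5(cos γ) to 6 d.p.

Term-by-term m-sum for l=5 (normalisation 4π/11 = 1.142397):
  term(m=-5) = -0.00105 - 0.01820j   from Y*(Ω₁)=-0.05847 + 0.06226j, Y(Ω₂)=-0.14684 + 0.15482j
  term(m=-4) = -0.09045 - 0.05952j   from Y*(Ω₁)=-0.26567 + 0.00668j, Y(Ω₂)=0.33461 + 0.23245j
  term(m=-3) = -0.12300 + 0.04474j   from Y*(Ω₁)=-0.30930 - 0.29785j, Y(Ω₂)=0.13405 - 0.27375j
  term(m=-2) = 0.01050 - 0.03507j   from Y*(Ω₁)=-0.00361 - 0.28727j, Y(Ω₂)=0.12161 + 0.03810j
  term(m=-1) = 0.03737 + 0.05020j   from Y*(Ω₁)=-0.12919 + 0.13082j, Y(Ω₂)=0.05146 - 0.33645j
  term(m=+0) = -0.01652 + 0.00000j   from Y*(Ω₁)=-0.34361 + 0.00000j, Y(Ω₂)=0.04808 + 0.00000j
  term(m=+1) = 0.03737 - 0.05020j   from Y*(Ω₁)=0.12919 + 0.13082j, Y(Ω₂)=-0.05146 - 0.33645j
  term(m=+2) = 0.01050 + 0.03507j   from Y*(Ω₁)=-0.00361 + 0.28727j, Y(Ω₂)=0.12161 - 0.03810j
  term(m=+3) = -0.12300 - 0.04474j   from Y*(Ω₁)=0.30930 - 0.29785j, Y(Ω₂)=-0.13405 - 0.27375j
  term(m=+4) = -0.09045 + 0.05952j   from Y*(Ω₁)=-0.26567 - 0.00668j, Y(Ω₂)=0.33461 - 0.23245j
  term(m=+5) = -0.00105 + 0.01820j   from Y*(Ω₁)=0.05847 + 0.06226j, Y(Ω₂)=0.14684 + 0.15482j
Accumulated sum -0.34978 - 0.00000j; after 4π/(2l+1) scaling, -0.39958 - 0.00000j ⇒ P_5 = -0.399584

-0.399584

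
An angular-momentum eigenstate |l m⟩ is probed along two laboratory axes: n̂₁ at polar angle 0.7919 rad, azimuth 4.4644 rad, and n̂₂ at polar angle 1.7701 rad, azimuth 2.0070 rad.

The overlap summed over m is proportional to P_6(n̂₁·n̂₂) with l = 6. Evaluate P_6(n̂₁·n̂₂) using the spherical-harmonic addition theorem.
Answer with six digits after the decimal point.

Expand P_6 via completeness: Σ_{m} conj(Y_{6,m}) at Ω₁ times Y_{6,m} at Ω₂ —
  [-6]  conj(Y_{6,-6})(Ω₁) = (-0.005195, 0.062557) ; Y_{6,-6}(Ω₂) = (0.370903, 0.214523) ; Δ = (-0.015347, 0.022088)
  [-5]  conj(Y_{6,-5})(Ω₁) = (-0.202998, -0.069725) ; Y_{6,-5}(Ω₂) = (0.245693, -0.171801) ; Δ = (-0.061854, 0.017744)
  [-4]  conj(Y_{6,-4})(Ω₁) = (0.221742, -0.339308) ; Y_{6,-4}(Ω₂) = (0.032437, 0.184514) ; Δ = (0.069800, 0.029908)
  [-3]  conj(Y_{6,-3})(Ω₁) = (0.271278, 0.294743) ; Y_{6,-3}(Ω₂) = (0.301342, 0.080869) ; Δ = (0.057912, 0.110756)
  [-2]  conj(Y_{6,-2})(Ω₁) = (-0.022325, 0.012080) ; Y_{6,-2}(Ω₂) = (-0.069443, 0.082715) ; Δ = (0.000551, -0.002685)
  [-1]  conj(Y_{6,-1})(Ω₁) = (0.089389, 0.353037) ; Y_{6,-1}(Ω₂) = (0.130887, 0.280782) ; Δ = (-0.087427, 0.071307)
  [+0]  conj(Y_{6,0})(Ω₁) = (-0.135707, -0.000000) ; Y_{6,0}(Ω₂) = (-0.086087, 0.000000) ; Δ = (0.011683, 0.000000)
  [+1]  conj(Y_{6,1})(Ω₁) = (-0.089389, 0.353037) ; Y_{6,1}(Ω₂) = (-0.130887, 0.280782) ; Δ = (-0.087427, -0.071307)
  [+2]  conj(Y_{6,2})(Ω₁) = (-0.022325, -0.012080) ; Y_{6,2}(Ω₂) = (-0.069443, -0.082715) ; Δ = (0.000551, 0.002685)
  [+3]  conj(Y_{6,3})(Ω₁) = (-0.271278, 0.294743) ; Y_{6,3}(Ω₂) = (-0.301342, 0.080869) ; Δ = (0.057912, -0.110756)
  [+4]  conj(Y_{6,4})(Ω₁) = (0.221742, 0.339308) ; Y_{6,4}(Ω₂) = (0.032437, -0.184514) ; Δ = (0.069800, -0.029908)
  [+5]  conj(Y_{6,5})(Ω₁) = (0.202998, -0.069725) ; Y_{6,5}(Ω₂) = (-0.245693, -0.171801) ; Δ = (-0.061854, -0.017744)
  [+6]  conj(Y_{6,6})(Ω₁) = (-0.005195, -0.062557) ; Y_{6,6}(Ω₂) = (0.370903, -0.214523) ; Δ = (-0.015347, -0.022088)
Accumulated sum (-0.061047, 0.000000); after 4π/(2l+1) scaling, (-0.059010, 0.000000) ⇒ P_6 = -0.059010

-0.059010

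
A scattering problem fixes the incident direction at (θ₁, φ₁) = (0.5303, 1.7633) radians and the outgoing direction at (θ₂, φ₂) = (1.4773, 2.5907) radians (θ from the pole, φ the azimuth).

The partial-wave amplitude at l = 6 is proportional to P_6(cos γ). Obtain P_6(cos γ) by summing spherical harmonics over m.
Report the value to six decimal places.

Term-by-term m-sum for l=6 (normalisation 4π/13 = 0.966644):
  [-6]  conj(Y_{6,-6})(Ω₁) = -0.00327 - 0.00740j ; Y_{6,-6}(Ω₂) = -0.46427 - 0.07672j ; Δ = 0.00095 + 0.00369j
  [-5]  conj(Y_{6,-5})(Ω₁) = -0.03922 + 0.02731j ; Y_{6,-5}(Ω₂) = 0.14154 - 0.05771j ; Δ = -0.00397 + 0.00613j
  [-4]  conj(Y_{6,-4})(Ω₁) = 0.12046 + 0.11681j ; Y_{6,-4}(Ω₂) = 0.18745 - 0.25561j ; Δ = 0.05244 - 0.00889j
  [-3]  conj(Y_{6,-3})(Ω₁) = 0.20586 - 0.31592j ; Y_{6,-3}(Ω₂) = -0.01426 + 0.17372j ; Δ = 0.05195 + 0.04027j
  [-2]  conj(Y_{6,-2})(Ω₁) = -0.45407 - 0.18400j ; Y_{6,-2}(Ω₂) = 0.12340 + 0.24353j ; Δ = -0.01122 - 0.13329j
  [-1]  conj(Y_{6,-1})(Ω₁) = -0.03267 + 0.16762j ; Y_{6,-1}(Ω₂) = -0.15469 - 0.09503j ; Δ = 0.02098 - 0.02282j
  [+0]  conj(Y_{6,0})(Ω₁) = -0.38825 + 0.00000j ; Y_{6,0}(Ω₂) = -0.26118 + 0.00000j ; Δ = 0.10140 + 0.00000j
  [+1]  conj(Y_{6,1})(Ω₁) = 0.03267 + 0.16762j ; Y_{6,1}(Ω₂) = 0.15469 - 0.09503j ; Δ = 0.02098 + 0.02282j
  [+2]  conj(Y_{6,2})(Ω₁) = -0.45407 + 0.18400j ; Y_{6,2}(Ω₂) = 0.12340 - 0.24353j ; Δ = -0.01122 + 0.13329j
  [+3]  conj(Y_{6,3})(Ω₁) = -0.20586 - 0.31592j ; Y_{6,3}(Ω₂) = 0.01426 + 0.17372j ; Δ = 0.05195 - 0.04027j
  [+4]  conj(Y_{6,4})(Ω₁) = 0.12046 - 0.11681j ; Y_{6,4}(Ω₂) = 0.18745 + 0.25561j ; Δ = 0.05244 + 0.00889j
  [+5]  conj(Y_{6,5})(Ω₁) = 0.03922 + 0.02731j ; Y_{6,5}(Ω₂) = -0.14154 - 0.05771j ; Δ = -0.00397 - 0.00613j
  [+6]  conj(Y_{6,6})(Ω₁) = -0.00327 + 0.00740j ; Y_{6,6}(Ω₂) = -0.46427 + 0.07672j ; Δ = 0.00095 - 0.00369j
Σ over m = 0.32364 - 0.00000j; ×(4π/13) → 0.31284 - 0.00000j. Real part: 0.312845

0.312845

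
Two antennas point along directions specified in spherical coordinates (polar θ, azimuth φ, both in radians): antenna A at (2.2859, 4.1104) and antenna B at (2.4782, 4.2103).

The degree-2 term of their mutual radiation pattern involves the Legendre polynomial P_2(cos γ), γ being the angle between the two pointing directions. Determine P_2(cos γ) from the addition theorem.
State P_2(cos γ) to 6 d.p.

0.938393

Expand P_2 via completeness: Σ_{m} conj(Y_{2,m}) at Ω₁ times Y_{2,m} at Ω₂ —
  [-2]  conj(Y_{2,-2})(Ω₁) = -0.07897 + 0.20555j ; Y_{2,-2}(Ω₂) = -0.07863 - 0.12358j ; Δ = 0.03161 - 0.00640j
  [-1]  conj(Y_{2,-1})(Ω₁) = 0.21658 + 0.31523j ; Y_{2,-1}(Ω₂) = 0.18039 - 0.32857j ; Δ = 0.14264 - 0.01430j
  [+0]  conj(Y_{2,0})(Ω₁) = 0.09140 + 0.00000j ; Y_{2,0}(Ω₂) = 0.27199 + 0.00000j ; Δ = 0.02486 + 0.00000j
  [+1]  conj(Y_{2,1})(Ω₁) = -0.21658 + 0.31523j ; Y_{2,1}(Ω₂) = -0.18039 - 0.32857j ; Δ = 0.14264 + 0.01430j
  [+2]  conj(Y_{2,2})(Ω₁) = -0.07897 - 0.20555j ; Y_{2,2}(Ω₂) = -0.07863 + 0.12358j ; Δ = 0.03161 + 0.00640j
Accumulated sum 0.37337 + 0.00000j; after 4π/(2l+1) scaling, 0.93839 + 0.00000j ⇒ P_2 = 0.938393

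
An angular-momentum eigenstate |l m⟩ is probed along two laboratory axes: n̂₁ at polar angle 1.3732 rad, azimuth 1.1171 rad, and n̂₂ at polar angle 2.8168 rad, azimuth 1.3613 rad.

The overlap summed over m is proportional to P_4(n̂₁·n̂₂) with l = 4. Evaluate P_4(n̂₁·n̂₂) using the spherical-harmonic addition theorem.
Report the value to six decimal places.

0.324001

Expand P_4 via completeness: Σ_{m} conj(Y_{4,m}) at Ω₁ times Y_{4,m} at Ω₂ —
  m=-4: Y*=(-0.098824, -0.396964)  Y=(0.003070, 0.003411)  product (0.001051, -0.001556)
  m=-3: Y*=(-0.226577, -0.048224)  Y=(0.022663, -0.031182)  product (-0.006639, 0.005972)
  m=-2: Y*=(0.144630, -0.185050)  Y=(-0.164530, -0.073276)  product (-0.037356, 0.019848)
  m=-1: Y*=(-0.108973, -0.223478)  Y=(-0.097809, 0.460029)  product (0.113465, -0.028272)
  m=+0: Y*=(0.200550, -0.000000)  Y=(0.453782, 0.000000)  product (0.091006, 0.000000)
  m=+1: Y*=(0.108973, -0.223478)  Y=(0.097809, 0.460029)  product (0.113465, 0.028272)
  m=+2: Y*=(0.144630, 0.185050)  Y=(-0.164530, 0.073276)  product (-0.037356, -0.019848)
  m=+3: Y*=(0.226577, -0.048224)  Y=(-0.022663, -0.031182)  product (-0.006639, -0.005972)
  m=+4: Y*=(-0.098824, 0.396964)  Y=(0.003070, -0.003411)  product (0.001051, 0.001556)
Σ over m = (0.232048, 0.000000); ×(4π/9) → (0.324001, 0.000000). Real part: 0.324001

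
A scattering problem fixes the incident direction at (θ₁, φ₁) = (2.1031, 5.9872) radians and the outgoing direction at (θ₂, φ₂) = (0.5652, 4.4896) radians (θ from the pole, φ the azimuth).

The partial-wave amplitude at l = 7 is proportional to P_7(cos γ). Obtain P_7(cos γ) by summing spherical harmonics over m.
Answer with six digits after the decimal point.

0.027371

Summing Y*_{l m}(θ₁,φ₁)·Y_{l m}(θ₂,φ₂) over m ∈ [−7, 7]; prefactor 4π/(2·7+1) = 0.837758:
  term(m=-7) = -0.00055 - 0.00097j   from Y*(Ω₁)=-0.08470 - 0.15464j, Y(Ω₂)=0.00632 - 0.00007j
  term(m=-6) = 0.01312 - 0.00616j   from Y*(Ω₁)=0.07915 + 0.38043j, Y(Ω₂)=-0.00865 - 0.03628j
  term(m=-5) = 0.01959 + 0.05111j   from Y*(Ω₁)=0.03714 - 0.40757j, Y(Ω₂)=-0.12003 + 0.05900j
  term(m=-4) = -0.02190 + 0.00660j   from Y*(Ω₁)=-0.02699 + 0.06625j, Y(Ω₂)=0.20098 + 0.24872j
  term(m=-3) = 0.03389 + 0.15184j   from Y*(Ω₁)=-0.20152 + 0.24776j, Y(Ω₂)=0.30187 - 0.38231j
  term(m=-2) = -0.07890 + 0.01163j   from Y*(Ω₁)=0.18815 - 0.12652j, Y(Ω₂)=-0.31740 - 0.15160j
  term(m=-1) = -0.00286 - 0.03904j   from Y*(Ω₁)=0.22442 - 0.06843j, Y(Ω₂)=0.03686 - 0.16271j
  term(m=+0) = 0.10791 + 0.00000j   from Y*(Ω₁)=-0.25958 + 0.00000j, Y(Ω₂)=-0.41571 + 0.00000j
  term(m=+1) = -0.00286 + 0.03904j   from Y*(Ω₁)=-0.22442 - 0.06843j, Y(Ω₂)=-0.03686 - 0.16271j
  term(m=+2) = -0.07890 - 0.01163j   from Y*(Ω₁)=0.18815 + 0.12652j, Y(Ω₂)=-0.31740 + 0.15160j
  term(m=+3) = 0.03389 - 0.15184j   from Y*(Ω₁)=0.20152 + 0.24776j, Y(Ω₂)=-0.30187 - 0.38231j
  term(m=+4) = -0.02190 - 0.00660j   from Y*(Ω₁)=-0.02699 - 0.06625j, Y(Ω₂)=0.20098 - 0.24872j
  term(m=+5) = 0.01959 - 0.05111j   from Y*(Ω₁)=-0.03714 - 0.40757j, Y(Ω₂)=0.12003 + 0.05900j
  term(m=+6) = 0.01312 + 0.00616j   from Y*(Ω₁)=0.07915 - 0.38043j, Y(Ω₂)=-0.00865 + 0.03628j
  term(m=+7) = -0.00055 + 0.00097j   from Y*(Ω₁)=0.08470 - 0.15464j, Y(Ω₂)=-0.00632 - 0.00007j
Accumulated sum 0.03267 + 0.00000j; after 4π/(2l+1) scaling, 0.02737 + 0.00000j ⇒ P_7 = 0.027371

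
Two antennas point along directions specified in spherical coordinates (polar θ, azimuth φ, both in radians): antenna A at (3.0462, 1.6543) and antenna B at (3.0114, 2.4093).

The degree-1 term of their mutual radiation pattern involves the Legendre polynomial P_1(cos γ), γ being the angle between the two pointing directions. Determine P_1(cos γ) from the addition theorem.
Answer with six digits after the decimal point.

0.996034

Term-by-term m-sum for l=1 (normalisation 4π/3 = 4.188790):
  m=-1: Y*=-0.00274 + 0.03279j  Y=-0.03336 - 0.02999j  product 0.00107 - 0.00101j
  m=+0: Y*=-0.48638 + 0.00000j  Y=-0.48447 + 0.00000j  product 0.23564 + 0.00000j
  m=+1: Y*=0.00274 + 0.03279j  Y=0.03336 - 0.02999j  product 0.00107 + 0.00101j
Accumulated sum 0.23779 + 0.00000j; after 4π/(2l+1) scaling, 0.99603 + 0.00000j ⇒ P_1 = 0.996034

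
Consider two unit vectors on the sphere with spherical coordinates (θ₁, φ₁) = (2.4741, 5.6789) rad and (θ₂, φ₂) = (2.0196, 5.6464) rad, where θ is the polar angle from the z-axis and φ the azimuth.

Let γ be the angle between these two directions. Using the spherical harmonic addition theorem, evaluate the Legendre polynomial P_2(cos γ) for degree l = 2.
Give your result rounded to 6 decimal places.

0.710107

Term-by-term m-sum for l=2 (normalisation 4π/5 = 2.513274):
  term(m=-2) = 0.04631 + 0.00301j   from Y*(Ω₁)=0.05245 - 0.13841j, Y(Ω₂)=0.09183 + 0.29981j
  term(m=-1) = 0.11337 + 0.00369j   from Y*(Ω₁)=-0.30907 + 0.21340j, Y(Ω₂)=-0.24281 - 0.17958j
  term(m=+0) = -0.03682 + 0.00000j   from Y*(Ω₁)=0.26822 + 0.00000j, Y(Ω₂)=-0.13727 + 0.00000j
  term(m=+1) = 0.11337 - 0.00369j   from Y*(Ω₁)=0.30907 + 0.21340j, Y(Ω₂)=0.24281 - 0.17958j
  term(m=+2) = 0.04631 - 0.00301j   from Y*(Ω₁)=0.05245 + 0.13841j, Y(Ω₂)=0.09183 - 0.29981j
Total Σ_m = 0.28254 + 0.00000j. Multiply by 2.513274: 0.71011 + 0.00000j. P_2(cos γ) = 0.710107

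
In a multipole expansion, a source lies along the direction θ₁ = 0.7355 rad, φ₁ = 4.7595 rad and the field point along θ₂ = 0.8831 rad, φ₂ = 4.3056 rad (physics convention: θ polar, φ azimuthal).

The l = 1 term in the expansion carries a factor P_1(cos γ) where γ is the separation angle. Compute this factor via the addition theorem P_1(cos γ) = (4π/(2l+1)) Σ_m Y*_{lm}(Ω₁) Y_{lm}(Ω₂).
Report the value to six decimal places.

Summing Y*_{l m}(θ₁,φ₁)·Y_{l m}(θ₂,φ₂) over m ∈ [−1, 1]; prefactor 4π/(2·1+1) = 4.188790:
  m=-1: 0.01092 - 0.23155j × -0.10563 + 0.24518j = 0.05562 + 0.02714j  (running Σ = 0.05562 + 0.02714j)
  m=0: 0.36230 + 0.00000j × 0.31014 + 0.00000j = 0.11236 + 0.00000j  (running Σ = 0.16798 + 0.02714j)
  m=1: -0.01092 - 0.23155j × 0.10563 + 0.24518j = 0.05562 - 0.02714j  (running Σ = 0.22360 + 0.00000j)
Σ over m = 0.22360 + 0.00000j; ×(4π/3) → 0.93663 + 0.00000j. Real part: 0.936630

0.936630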